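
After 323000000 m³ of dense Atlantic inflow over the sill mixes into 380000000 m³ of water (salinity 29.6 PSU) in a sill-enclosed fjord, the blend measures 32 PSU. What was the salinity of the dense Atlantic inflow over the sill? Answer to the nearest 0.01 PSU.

Salt balance: 380,000,000×29.6 + 323,000,000×S = 703,000,000×32
11,248,000,000 + 323,000,000·S = 22,496,000,000
S = (22,496,000,000 − 11,248,000,000) / 323,000,000 = 34.8235 PSU

34.82 PSU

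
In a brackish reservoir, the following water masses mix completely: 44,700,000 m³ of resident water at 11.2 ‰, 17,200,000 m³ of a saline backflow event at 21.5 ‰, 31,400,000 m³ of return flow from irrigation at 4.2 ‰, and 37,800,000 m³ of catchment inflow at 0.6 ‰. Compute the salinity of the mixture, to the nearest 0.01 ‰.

Conserving salt mass:
salt = 44,700,000×11.2 + 17,200,000×21.5 + 31,400,000×4.2 + 37,800,000×0.6 = 500,640,000 + 369,800,000 + 131,880,000 + 22,680,000 = 1,025,000,000
volume = 44,700,000 + 17,200,000 + 31,400,000 + 37,800,000 = 131,100,000 m³
S = 1,025,000,000 / 131,100,000 = 7.8185 ‰

7.82 ‰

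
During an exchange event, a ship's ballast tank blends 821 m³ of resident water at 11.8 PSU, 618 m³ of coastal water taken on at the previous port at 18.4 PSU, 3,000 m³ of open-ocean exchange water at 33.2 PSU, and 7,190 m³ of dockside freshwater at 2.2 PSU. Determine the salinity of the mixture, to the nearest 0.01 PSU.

11.74 PSU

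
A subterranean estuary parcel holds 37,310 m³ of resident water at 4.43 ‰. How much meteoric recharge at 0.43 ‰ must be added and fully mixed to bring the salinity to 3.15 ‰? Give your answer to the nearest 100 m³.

17600 m³

Salt balance: 37,310×4.43 + V×0.43 = (37,310+V)×3.15
165,283.3 + 0.43V = 117,526.5 + 3.15V
47,756.8 = 2.72V
V = 17,557.65 m³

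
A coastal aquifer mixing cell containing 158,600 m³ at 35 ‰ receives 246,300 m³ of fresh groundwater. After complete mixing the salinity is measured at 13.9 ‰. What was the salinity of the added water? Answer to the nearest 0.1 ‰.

Salt balance: 158,600×35 + 246,300×S = 404,900×13.9
5,551,000 + 246,300·S = 5,628,110
S = (5,628,110 − 5,551,000) / 246,300 = 0.3131 ‰

0.3 ‰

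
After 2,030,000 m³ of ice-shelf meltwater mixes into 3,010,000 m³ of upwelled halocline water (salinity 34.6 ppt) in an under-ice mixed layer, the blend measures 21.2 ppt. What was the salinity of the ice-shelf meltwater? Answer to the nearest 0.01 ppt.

Salt balance: 3,010,000×34.6 + 2,030,000×S = 5,040,000×21.2
104,146,000 + 2,030,000·S = 106,848,000
S = (106,848,000 − 104,146,000) / 2,030,000 = 1.331 ppt

1.33 ppt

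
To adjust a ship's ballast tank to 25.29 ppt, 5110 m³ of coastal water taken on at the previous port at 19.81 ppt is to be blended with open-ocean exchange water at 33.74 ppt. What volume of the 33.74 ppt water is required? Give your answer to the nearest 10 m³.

Salt balance: 5,110×19.81 + V×33.74 = (5,110+V)×25.29
101,229.1 + 33.74V = 129,231.9 + 25.29V
28,002.8 = 8.45V
V = 3,313.94 m³

3310 m³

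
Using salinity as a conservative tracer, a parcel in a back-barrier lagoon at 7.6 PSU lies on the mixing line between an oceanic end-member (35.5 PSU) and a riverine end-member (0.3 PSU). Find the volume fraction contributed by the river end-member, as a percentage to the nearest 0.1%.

79.3%

Let f be the freshwater fraction. Salt balance per unit volume:
f×0.3 + (1−f)×35.5 = 7.6
f = (35.5 − 7.6) / (35.5 − 0.3) = 27.9/35.2 = 0.7926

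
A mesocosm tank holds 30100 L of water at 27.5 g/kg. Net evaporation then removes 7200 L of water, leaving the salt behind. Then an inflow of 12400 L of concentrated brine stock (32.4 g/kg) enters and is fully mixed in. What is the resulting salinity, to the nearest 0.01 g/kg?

After evaporation: salt = 30,100×27.5 = 827,750; volume = 30,100 − 7,200 = 22,900 L
After mixing: salt = 827,750 + 12,400×32.4 = 1,229,510; volume = 22,900 + 12,400 = 35,300 L
S = 1,229,510 / 35,300 = 34.8303 g/kg

34.83 g/kg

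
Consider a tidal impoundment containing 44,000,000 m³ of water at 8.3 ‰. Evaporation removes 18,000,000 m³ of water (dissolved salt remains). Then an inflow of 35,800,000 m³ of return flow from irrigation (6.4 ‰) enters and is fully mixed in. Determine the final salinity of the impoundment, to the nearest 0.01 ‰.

9.62 ‰

After evaporation: salt = 44,000,000×8.3 = 365,200,000; volume = 44,000,000 − 18,000,000 = 26,000,000 m³
After mixing: salt = 365,200,000 + 35,800,000×6.4 = 594,320,000; volume = 26,000,000 + 35,800,000 = 61,800,000 m³
S = 594,320,000 / 61,800,000 = 9.6168 ‰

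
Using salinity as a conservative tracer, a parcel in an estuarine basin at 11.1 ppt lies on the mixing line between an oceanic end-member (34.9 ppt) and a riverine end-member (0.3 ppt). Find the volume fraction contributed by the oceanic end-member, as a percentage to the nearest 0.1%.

Let g be the oceanic fraction. Salt balance per unit volume:
g×34.9 + (1−g)×0.3 = 11.1
g = (11.1 − 0.3) / (34.9 − 0.3) = 10.8/34.6 = 0.3121

31.2%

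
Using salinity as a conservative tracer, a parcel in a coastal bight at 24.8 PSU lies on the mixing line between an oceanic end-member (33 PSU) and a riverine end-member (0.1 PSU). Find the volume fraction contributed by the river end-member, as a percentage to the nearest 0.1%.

24.9%

Let f be the freshwater fraction. Salt balance per unit volume:
f×0.1 + (1−f)×33 = 24.8
f = (33 − 24.8) / (33 − 0.1) = 8.2/32.9 = 0.2492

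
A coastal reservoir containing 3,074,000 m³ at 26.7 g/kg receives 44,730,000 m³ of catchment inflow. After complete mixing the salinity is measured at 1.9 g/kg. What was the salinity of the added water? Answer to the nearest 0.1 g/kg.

0.2 g/kg

Salt balance: 3,074,000×26.7 + 44,730,000×S = 47,804,000×1.9
82,075,800 + 44,730,000·S = 90,827,600
S = (90,827,600 − 82,075,800) / 44,730,000 = 0.1957 g/kg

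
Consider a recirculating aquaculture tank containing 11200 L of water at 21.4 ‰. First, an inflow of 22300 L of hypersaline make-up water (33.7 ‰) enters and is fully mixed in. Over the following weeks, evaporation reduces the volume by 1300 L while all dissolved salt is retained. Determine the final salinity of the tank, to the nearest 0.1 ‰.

30.8 ‰

After mixing: salt = 11,200×21.4 + 22,300×33.7 = 991,190; volume = 33,500 L
After evaporation: salt unchanged = 991,190; volume = 33,500 − 1,300 = 32,200 L
S = 991,190 / 32,200 = 30.7823 ‰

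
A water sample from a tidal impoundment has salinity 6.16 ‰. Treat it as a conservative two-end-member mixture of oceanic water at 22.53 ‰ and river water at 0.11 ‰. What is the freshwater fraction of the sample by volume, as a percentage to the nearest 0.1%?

73.0%

Let f be the freshwater fraction. Salt balance per unit volume:
f×0.11 + (1−f)×22.53 = 6.16
f = (22.53 − 6.16) / (22.53 − 0.11) = 16.37/22.42 = 0.7302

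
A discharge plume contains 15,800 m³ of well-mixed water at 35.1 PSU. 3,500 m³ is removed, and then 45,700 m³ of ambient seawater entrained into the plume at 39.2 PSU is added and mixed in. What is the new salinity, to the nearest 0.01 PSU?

38.33 PSU

Remaining after removal: 12,300 m³ at 35.1 PSU (salt = 431,730)
After addition: salt = 431,730 + 45,700×39.2 = 2,223,170; volume = 58,000 m³
S = 2,223,170 / 58,000 = 38.3305 PSU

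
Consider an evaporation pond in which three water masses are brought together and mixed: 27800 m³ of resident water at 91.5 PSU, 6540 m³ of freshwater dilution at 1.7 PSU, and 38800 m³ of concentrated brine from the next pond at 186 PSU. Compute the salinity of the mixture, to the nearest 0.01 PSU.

133.60 PSU

Mass of salt is conserved:
salt = 27,800×91.5 + 6,540×1.7 + 38,800×186 = 2,543,700 + 11,118 + 7,216,800 = 9,771,618
volume = 27,800 + 6,540 + 38,800 = 73,140 m³
S = 9,771,618 / 73,140 = 133.6016 PSU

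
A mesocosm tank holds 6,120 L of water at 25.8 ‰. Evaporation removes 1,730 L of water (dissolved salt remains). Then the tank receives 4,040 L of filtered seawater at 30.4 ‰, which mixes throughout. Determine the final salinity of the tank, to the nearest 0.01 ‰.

33.30 ‰

After evaporation: salt = 6,120×25.8 = 157,896; volume = 6,120 − 1,730 = 4,390 L
After mixing: salt = 157,896 + 4,040×30.4 = 280,712; volume = 4,390 + 4,040 = 8,430 L
S = 280,712 / 8,430 = 33.2992 ‰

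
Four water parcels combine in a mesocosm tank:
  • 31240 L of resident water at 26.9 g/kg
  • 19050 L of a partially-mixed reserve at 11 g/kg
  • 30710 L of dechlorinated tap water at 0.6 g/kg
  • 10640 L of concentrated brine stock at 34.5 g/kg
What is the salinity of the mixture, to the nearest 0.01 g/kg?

Total salt / total volume:
salt = 31,240×26.9 + 19,050×11 + 30,710×0.6 + 10,640×34.5 = 840,356 + 209,550 + 18,426 + 367,080 = 1,435,412
volume = 31,240 + 19,050 + 30,710 + 10,640 = 91,640 L
S = 1,435,412 / 91,640 = 15.6636 g/kg

15.66 g/kg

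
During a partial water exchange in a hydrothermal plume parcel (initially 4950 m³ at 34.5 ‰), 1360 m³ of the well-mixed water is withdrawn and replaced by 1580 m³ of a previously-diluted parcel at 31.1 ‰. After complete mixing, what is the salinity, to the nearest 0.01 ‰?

Remaining after removal: 3,590 m³ at 34.5 ‰ (salt = 123,855)
After addition: salt = 123,855 + 1,580×31.1 = 172,993; volume = 5,170 m³
S = 172,993 / 5,170 = 33.4609 ‰

33.46 ‰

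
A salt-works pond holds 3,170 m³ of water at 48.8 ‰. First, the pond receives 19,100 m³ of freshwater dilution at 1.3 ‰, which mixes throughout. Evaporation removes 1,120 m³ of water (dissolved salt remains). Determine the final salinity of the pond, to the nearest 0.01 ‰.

8.49 ‰

After mixing: salt = 3,170×48.8 + 19,100×1.3 = 179,526; volume = 22,270 m³
After evaporation: salt unchanged = 179,526; volume = 22,270 − 1,120 = 21,150 m³
S = 179,526 / 21,150 = 8.4882 ‰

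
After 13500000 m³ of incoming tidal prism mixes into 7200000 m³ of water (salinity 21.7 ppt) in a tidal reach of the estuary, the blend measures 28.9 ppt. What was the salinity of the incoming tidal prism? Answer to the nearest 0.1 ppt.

32.7 ppt

Salt balance: 7,200,000×21.7 + 13,500,000×S = 20,700,000×28.9
156,240,000 + 13,500,000·S = 598,230,000
S = (598,230,000 − 156,240,000) / 13,500,000 = 32.74 ppt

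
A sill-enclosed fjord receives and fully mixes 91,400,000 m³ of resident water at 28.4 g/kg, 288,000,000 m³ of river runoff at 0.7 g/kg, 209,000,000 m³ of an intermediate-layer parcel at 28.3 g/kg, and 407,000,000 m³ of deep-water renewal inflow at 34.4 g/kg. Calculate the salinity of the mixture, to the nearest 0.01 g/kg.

22.82 g/kg

Weighted by volume,
salt = 91,400,000×28.4 + 288,000,000×0.7 + 209,000,000×28.3 + 407,000,000×34.4 = 2,595,760,000 + 201,600,000 + 5,914,700,000 + 14,000,800,000 = 22,712,860,000
volume = 91,400,000 + 288,000,000 + 209,000,000 + 407,000,000 = 995,400,000 m³
S = 22,712,860,000 / 995,400,000 = 22.8178 g/kg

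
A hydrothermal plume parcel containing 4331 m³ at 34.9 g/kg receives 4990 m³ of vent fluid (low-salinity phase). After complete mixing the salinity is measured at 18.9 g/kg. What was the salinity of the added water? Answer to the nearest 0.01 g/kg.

5.01 g/kg

Salt balance: 4,331×34.9 + 4,990×S = 9,321×18.9
151,151.9 + 4,990·S = 176,166.9
S = (176,166.9 − 151,151.9) / 4,990 = 5.013 g/kg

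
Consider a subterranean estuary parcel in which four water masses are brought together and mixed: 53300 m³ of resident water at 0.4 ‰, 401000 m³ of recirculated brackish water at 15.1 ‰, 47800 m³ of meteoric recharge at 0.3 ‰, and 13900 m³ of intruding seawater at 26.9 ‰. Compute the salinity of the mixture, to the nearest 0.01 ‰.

12.53 ‰

Weighted by volume,
salt = 53,300×0.4 + 401,000×15.1 + 47,800×0.3 + 13,900×26.9 = 21,320 + 6,055,100 + 14,340 + 373,910 = 6,464,670
volume = 53,300 + 401,000 + 47,800 + 13,900 = 516,000 m³
S = 6,464,670 / 516,000 = 12.5284 ‰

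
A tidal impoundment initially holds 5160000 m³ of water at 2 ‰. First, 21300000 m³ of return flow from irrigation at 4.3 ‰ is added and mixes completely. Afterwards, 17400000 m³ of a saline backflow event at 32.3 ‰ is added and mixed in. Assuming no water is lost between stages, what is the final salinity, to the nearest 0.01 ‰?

15.14 ‰

Conserving salt mass:
Initial salt = 5,160,000×2 = 10,320,000
After stage 1: salt = 10,320,000 + 21,300,000×4.3 = 101,910,000; volume = 26,460,000 m³; S = 3.851 ‰
After stage 2: salt = 101,910,000 + 17,400,000×32.3 = 663,930,000; volume = 43,860,000 m³
S = 663,930,000 / 43,860,000 = 15.1375 ‰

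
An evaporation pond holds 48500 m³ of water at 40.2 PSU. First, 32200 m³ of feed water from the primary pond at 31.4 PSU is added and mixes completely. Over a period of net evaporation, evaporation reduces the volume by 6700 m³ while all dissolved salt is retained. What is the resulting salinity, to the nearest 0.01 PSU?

40.01 PSU

After mixing: salt = 48,500×40.2 + 32,200×31.4 = 2,960,780; volume = 80,700 m³
After evaporation: salt unchanged = 2,960,780; volume = 80,700 − 6,700 = 74,000 m³
S = 2,960,780 / 74,000 = 40.0105 PSU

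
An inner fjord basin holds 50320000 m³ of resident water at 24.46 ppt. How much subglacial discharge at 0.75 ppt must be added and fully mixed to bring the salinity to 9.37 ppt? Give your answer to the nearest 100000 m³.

88100000 m³

Salt balance: 50,320,000×24.46 + V×0.75 = (50,320,000+V)×9.37
1,230,827,200 + 0.75V = 471,498,400 + 9.37V
759,328,800 = 8.62V
V = 88,089,187.94 m³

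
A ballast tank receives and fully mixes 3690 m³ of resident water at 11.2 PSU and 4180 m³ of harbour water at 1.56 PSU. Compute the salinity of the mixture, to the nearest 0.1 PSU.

6.1 PSU

Mass of salt is conserved:
salt = 3,690×11.2 + 4,180×1.56 = 41,328 + 6,520.8 = 47,848.8
volume = 3,690 + 4,180 = 7,870 m³
S = 47,848.8 / 7,870 = 6.08 PSU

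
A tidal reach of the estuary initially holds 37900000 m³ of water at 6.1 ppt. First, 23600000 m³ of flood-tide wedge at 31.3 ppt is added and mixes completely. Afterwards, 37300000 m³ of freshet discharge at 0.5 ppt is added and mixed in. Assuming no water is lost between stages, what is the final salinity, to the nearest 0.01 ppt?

10.01 ppt

Weighted by volume,
Initial salt = 37,900,000×6.1 = 231,190,000
After stage 1: salt = 231,190,000 + 23,600,000×31.3 = 969,870,000; volume = 61,500,000 m³; S = 15.77 ppt
After stage 2: salt = 969,870,000 + 37,300,000×0.5 = 988,520,000; volume = 98,800,000 m³
S = 988,520,000 / 98,800,000 = 10.0053 ppt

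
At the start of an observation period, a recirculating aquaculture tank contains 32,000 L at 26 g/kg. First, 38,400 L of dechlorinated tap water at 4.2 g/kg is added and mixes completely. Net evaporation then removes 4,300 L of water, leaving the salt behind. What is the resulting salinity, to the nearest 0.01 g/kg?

15.03 g/kg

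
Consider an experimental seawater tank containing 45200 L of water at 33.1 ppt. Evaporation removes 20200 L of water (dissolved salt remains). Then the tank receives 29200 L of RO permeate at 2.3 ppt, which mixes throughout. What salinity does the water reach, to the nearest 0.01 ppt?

28.84 ppt

After evaporation: salt = 45,200×33.1 = 1,496,120; volume = 45,200 − 20,200 = 25,000 L
After mixing: salt = 1,496,120 + 29,200×2.3 = 1,563,280; volume = 25,000 + 29,200 = 54,200 L
S = 1,563,280 / 54,200 = 28.8428 ppt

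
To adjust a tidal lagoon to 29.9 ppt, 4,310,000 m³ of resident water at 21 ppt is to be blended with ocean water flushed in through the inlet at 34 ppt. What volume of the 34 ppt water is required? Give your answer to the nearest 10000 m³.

9360000 m³

Salt balance: 4,310,000×21 + V×34 = (4,310,000+V)×29.9
90,510,000 + 34V = 128,869,000 + 29.9V
38,359,000 = 4.1V
V = 9,355,853.66 m³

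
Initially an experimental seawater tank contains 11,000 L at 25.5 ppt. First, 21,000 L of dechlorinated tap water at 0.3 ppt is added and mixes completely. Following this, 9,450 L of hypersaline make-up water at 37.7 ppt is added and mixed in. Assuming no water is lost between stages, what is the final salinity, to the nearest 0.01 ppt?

15.51 ppt

By conservation of dissolved salt,
Initial salt = 11,000×25.5 = 280,500
After stage 1: salt = 280,500 + 21,000×0.3 = 286,800; volume = 32,000 L; S = 8.963 ppt
After stage 2: salt = 286,800 + 9,450×37.7 = 643,065; volume = 41,450 L
S = 643,065 / 41,450 = 15.5142 ppt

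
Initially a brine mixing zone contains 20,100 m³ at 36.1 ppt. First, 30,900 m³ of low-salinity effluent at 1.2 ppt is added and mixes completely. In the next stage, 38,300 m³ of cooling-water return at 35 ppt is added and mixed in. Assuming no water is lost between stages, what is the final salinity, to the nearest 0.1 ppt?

23.6 ppt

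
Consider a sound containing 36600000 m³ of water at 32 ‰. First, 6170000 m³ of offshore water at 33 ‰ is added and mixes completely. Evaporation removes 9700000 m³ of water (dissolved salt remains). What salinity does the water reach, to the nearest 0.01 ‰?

After mixing: salt = 36,600,000×32 + 6,170,000×33 = 1,374,810,000; volume = 42,770,000 m³
After evaporation: salt unchanged = 1,374,810,000; volume = 42,770,000 − 9,700,000 = 33,070,000 m³
S = 1,374,810,000 / 33,070,000 = 41.5727 ‰

41.57 ‰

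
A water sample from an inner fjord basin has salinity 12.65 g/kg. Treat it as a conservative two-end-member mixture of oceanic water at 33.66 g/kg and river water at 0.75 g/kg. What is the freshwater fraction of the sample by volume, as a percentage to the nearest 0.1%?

Let f be the freshwater fraction. Salt balance per unit volume:
f×0.75 + (1−f)×33.66 = 12.65
f = (33.66 − 12.65) / (33.66 − 0.75) = 21.01/32.91 = 0.6384

63.8%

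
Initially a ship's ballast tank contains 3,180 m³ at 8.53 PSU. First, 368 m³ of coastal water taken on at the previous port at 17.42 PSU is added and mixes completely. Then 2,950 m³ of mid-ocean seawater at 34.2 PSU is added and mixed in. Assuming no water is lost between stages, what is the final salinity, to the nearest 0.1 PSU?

20.7 PSU

Salt balance:
Initial salt = 3,180×8.53 = 27,125.4
After stage 1: salt = 27,125.4 + 368×17.42 = 33,535.96; volume = 3,548 m³; S = 9.452 PSU
After stage 2: salt = 33,535.96 + 2,950×34.2 = 134,425.96; volume = 6,498 m³
S = 134,425.96 / 6,498 = 20.6873 PSU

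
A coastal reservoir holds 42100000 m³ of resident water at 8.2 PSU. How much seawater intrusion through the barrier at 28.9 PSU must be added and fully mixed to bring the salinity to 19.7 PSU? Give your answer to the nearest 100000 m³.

52600000 m³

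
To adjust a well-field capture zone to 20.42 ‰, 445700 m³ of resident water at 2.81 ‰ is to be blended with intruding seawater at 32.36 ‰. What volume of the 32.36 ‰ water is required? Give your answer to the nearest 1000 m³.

657000 m³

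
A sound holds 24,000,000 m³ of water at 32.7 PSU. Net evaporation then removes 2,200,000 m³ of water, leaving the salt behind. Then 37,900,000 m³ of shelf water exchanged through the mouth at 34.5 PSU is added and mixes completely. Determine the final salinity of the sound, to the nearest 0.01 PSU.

After evaporation: salt = 24,000,000×32.7 = 784,800,000; volume = 24,000,000 − 2,200,000 = 21,800,000 m³
After mixing: salt = 784,800,000 + 37,900,000×34.5 = 2,092,350,000; volume = 21,800,000 + 37,900,000 = 59,700,000 m³
S = 2,092,350,000 / 59,700,000 = 35.0477 PSU

35.05 PSU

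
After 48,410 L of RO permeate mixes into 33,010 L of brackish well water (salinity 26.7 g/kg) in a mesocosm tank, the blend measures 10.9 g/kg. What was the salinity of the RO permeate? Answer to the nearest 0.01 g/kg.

Salt balance: 33,010×26.7 + 48,410×S = 81,420×10.9
881,367 + 48,410·S = 887,478
S = (887,478 − 881,367) / 48,410 = 0.1262 g/kg

0.13 g/kg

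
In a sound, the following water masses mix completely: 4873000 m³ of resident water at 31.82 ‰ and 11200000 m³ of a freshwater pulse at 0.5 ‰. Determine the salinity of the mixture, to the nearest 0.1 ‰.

10.0 ‰

Total salt / total volume:
salt = 4,873,000×31.82 + 11,200,000×0.5 = 155,058,860 + 5,600,000 = 160,658,860
volume = 4,873,000 + 11,200,000 = 16,073,000 m³
S = 160,658,860 / 16,073,000 = 9.996 ‰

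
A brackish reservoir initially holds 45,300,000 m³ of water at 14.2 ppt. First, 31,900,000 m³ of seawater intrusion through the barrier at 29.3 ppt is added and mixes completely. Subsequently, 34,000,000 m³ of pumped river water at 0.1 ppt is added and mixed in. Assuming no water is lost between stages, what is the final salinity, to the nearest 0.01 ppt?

By conservation of dissolved salt,
Initial salt = 45,300,000×14.2 = 643,260,000
After stage 1: salt = 643,260,000 + 31,900,000×29.3 = 1,577,930,000; volume = 77,200,000 m³; S = 20.44 ppt
After stage 2: salt = 1,577,930,000 + 34,000,000×0.1 = 1,581,330,000; volume = 111,200,000 m³
S = 1,581,330,000 / 111,200,000 = 14.2206 ppt

14.22 ppt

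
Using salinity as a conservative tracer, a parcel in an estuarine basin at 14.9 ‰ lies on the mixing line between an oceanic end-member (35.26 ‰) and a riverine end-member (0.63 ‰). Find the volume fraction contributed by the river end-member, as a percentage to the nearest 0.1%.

58.8%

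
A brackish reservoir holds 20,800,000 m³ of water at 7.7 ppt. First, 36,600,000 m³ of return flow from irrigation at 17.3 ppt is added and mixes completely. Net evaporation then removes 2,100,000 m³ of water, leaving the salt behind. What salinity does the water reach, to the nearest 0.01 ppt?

14.35 ppt

After mixing: salt = 20,800,000×7.7 + 36,600,000×17.3 = 793,340,000; volume = 57,400,000 m³
After evaporation: salt unchanged = 793,340,000; volume = 57,400,000 − 2,100,000 = 55,300,000 m³
S = 793,340,000 / 55,300,000 = 14.3461 ppt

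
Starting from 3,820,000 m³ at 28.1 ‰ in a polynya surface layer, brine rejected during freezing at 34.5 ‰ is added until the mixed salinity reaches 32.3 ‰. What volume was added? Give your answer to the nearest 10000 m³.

Salt balance: 3,820,000×28.1 + V×34.5 = (3,820,000+V)×32.3
107,342,000 + 34.5V = 123,386,000 + 32.3V
16,044,000 = 2.2V
V = 7,292,727.27 m³

7290000 m³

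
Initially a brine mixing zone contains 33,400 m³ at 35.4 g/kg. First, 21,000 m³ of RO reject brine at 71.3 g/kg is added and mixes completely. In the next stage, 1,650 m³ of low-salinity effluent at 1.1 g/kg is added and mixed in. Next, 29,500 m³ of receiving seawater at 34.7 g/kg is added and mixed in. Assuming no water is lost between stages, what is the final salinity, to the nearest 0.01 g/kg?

43.31 g/kg

Mass of salt is conserved:
Initial salt = 33,400×35.4 = 1,182,360
After stage 1: salt = 1,182,360 + 21,000×71.3 = 2,679,660; volume = 54,400 m³; S = 49.258 g/kg
After stage 2: salt = 2,679,660 + 1,650×1.1 = 2,681,475; volume = 56,050 m³; S = 47.841 g/kg
After stage 3: salt = 2,681,475 + 29,500×34.7 = 3,705,125; volume = 85,550 m³
S = 3,705,125 / 85,550 = 43.3095 g/kg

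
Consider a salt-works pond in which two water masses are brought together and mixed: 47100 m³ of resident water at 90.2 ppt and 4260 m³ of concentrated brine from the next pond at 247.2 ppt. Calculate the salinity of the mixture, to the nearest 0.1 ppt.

103.2 ppt

Salt balance:
salt = 47,100×90.2 + 4,260×247.2 = 4,248,420 + 1,053,072 = 5,301,492
volume = 47,100 + 4,260 = 51,360 m³
S = 5,301,492 / 51,360 = 103.222 ppt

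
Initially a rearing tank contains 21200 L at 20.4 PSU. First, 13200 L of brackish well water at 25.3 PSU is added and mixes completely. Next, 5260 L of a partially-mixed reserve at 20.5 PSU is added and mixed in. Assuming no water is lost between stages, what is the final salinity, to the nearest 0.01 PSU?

By conservation of dissolved salt,
Initial salt = 21,200×20.4 = 432,480
After stage 1: salt = 432,480 + 13,200×25.3 = 766,440; volume = 34,400 L; S = 22.28 PSU
After stage 2: salt = 766,440 + 5,260×20.5 = 874,270; volume = 39,660 L
S = 874,270 / 39,660 = 22.0441 PSU

22.04 PSU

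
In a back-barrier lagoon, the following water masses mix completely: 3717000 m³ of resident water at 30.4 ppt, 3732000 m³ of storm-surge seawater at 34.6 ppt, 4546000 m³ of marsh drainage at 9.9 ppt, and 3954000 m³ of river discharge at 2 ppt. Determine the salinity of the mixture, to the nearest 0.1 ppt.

By conservation of dissolved salt,
salt = 3,717,000×30.4 + 3,732,000×34.6 + 4,546,000×9.9 + 3,954,000×2 = 112,996,800 + 129,127,200 + 45,005,400 + 7,908,000 = 295,037,400
volume = 3,717,000 + 3,732,000 + 4,546,000 + 3,954,000 = 15,949,000 m³
S = 295,037,400 / 15,949,000 = 18.499 ppt

18.5 ppt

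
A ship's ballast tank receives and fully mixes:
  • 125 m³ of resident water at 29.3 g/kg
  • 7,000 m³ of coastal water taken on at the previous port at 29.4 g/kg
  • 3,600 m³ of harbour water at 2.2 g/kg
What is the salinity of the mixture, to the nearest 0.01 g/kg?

By conservation of dissolved salt,
salt = 125×29.3 + 7,000×29.4 + 3,600×2.2 = 3,662.5 + 205,800 + 7,920 = 217,382.5
volume = 125 + 7,000 + 3,600 = 10,725 m³
S = 217,382.5 / 10,725 = 20.2688 g/kg

20.27 g/kg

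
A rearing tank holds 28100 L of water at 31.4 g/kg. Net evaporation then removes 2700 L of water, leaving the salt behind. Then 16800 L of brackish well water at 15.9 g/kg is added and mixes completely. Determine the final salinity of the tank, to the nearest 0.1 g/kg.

27.2 g/kg

After evaporation: salt = 28,100×31.4 = 882,340; volume = 28,100 − 2,700 = 25,400 L
After mixing: salt = 882,340 + 16,800×15.9 = 1,149,460; volume = 25,400 + 16,800 = 42,200 L
S = 1,149,460 / 42,200 = 27.2384 g/kg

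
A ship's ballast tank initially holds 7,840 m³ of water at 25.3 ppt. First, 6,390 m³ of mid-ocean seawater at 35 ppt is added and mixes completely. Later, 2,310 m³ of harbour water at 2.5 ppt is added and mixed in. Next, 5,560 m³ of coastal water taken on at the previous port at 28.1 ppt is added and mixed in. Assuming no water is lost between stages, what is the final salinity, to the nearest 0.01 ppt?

26.43 ppt

Conserving salt mass:
Initial salt = 7,840×25.3 = 198,352
After stage 1: salt = 198,352 + 6,390×35 = 422,002; volume = 14,230 m³; S = 29.656 ppt
After stage 2: salt = 422,002 + 2,310×2.5 = 427,777; volume = 16,540 m³; S = 25.863 ppt
After stage 3: salt = 427,777 + 5,560×28.1 = 584,013; volume = 22,100 m³
S = 584,013 / 22,100 = 26.4259 ppt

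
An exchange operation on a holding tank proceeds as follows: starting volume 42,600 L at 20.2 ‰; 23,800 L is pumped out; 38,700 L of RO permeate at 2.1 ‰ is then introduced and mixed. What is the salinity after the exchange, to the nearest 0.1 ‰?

Remaining after removal: 18,800 L at 20.2 ‰ (salt = 379,760)
After addition: salt = 379,760 + 38,700×2.1 = 461,030; volume = 57,500 L
S = 461,030 / 57,500 = 8.0179 ‰

8.0 ‰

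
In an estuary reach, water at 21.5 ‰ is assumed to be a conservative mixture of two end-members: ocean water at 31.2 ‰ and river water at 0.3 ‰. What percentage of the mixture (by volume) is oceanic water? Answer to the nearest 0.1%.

68.6%

Let g be the oceanic fraction. Salt balance per unit volume:
g×31.2 + (1−g)×0.3 = 21.5
g = (21.5 − 0.3) / (31.2 − 0.3) = 21.2/30.9 = 0.6861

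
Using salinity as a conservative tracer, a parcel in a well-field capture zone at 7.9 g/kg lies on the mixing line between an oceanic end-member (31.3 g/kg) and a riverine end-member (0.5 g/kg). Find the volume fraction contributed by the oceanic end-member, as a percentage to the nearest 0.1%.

24.0%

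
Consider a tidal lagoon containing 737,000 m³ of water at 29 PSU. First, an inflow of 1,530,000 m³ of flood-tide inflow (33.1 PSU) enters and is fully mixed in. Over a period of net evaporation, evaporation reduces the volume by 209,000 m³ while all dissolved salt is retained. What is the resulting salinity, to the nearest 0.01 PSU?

34.99 PSU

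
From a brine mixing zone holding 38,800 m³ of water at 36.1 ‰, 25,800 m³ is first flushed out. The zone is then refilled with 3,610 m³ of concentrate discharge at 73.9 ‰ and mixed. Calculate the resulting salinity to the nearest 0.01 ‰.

44.32 ‰

Remaining after removal: 13,000 m³ at 36.1 ‰ (salt = 469,300)
After addition: salt = 469,300 + 3,610×73.9 = 736,079; volume = 16,610 m³
S = 736,079 / 16,610 = 44.3154 ‰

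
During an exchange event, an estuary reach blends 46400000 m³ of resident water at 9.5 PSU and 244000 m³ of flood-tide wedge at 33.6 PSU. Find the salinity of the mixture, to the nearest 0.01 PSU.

9.63 PSU

Total salt / total volume:
salt = 46,400,000×9.5 + 244,000×33.6 = 440,800,000 + 8,198,400 = 448,998,400
volume = 46,400,000 + 244,000 = 46,644,000 m³
S = 448,998,400 / 46,644,000 = 9.6261 PSU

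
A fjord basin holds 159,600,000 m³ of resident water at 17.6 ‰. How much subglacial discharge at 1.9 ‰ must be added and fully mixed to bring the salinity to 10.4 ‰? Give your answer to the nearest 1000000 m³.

Salt balance: 159,600,000×17.6 + V×1.9 = (159,600,000+V)×10.4
2,808,960,000 + 1.9V = 1,659,840,000 + 10.4V
1,149,120,000 = 8.5V
V = 135,190,588.24 m³

135000000 m³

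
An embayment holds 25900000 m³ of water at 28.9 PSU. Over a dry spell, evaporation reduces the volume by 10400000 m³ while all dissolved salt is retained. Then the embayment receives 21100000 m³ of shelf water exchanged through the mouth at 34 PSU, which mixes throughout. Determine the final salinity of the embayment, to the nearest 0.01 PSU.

After evaporation: salt = 25,900,000×28.9 = 748,510,000; volume = 25,900,000 − 10,400,000 = 15,500,000 m³
After mixing: salt = 748,510,000 + 21,100,000×34 = 1,465,910,000; volume = 15,500,000 + 21,100,000 = 36,600,000 m³
S = 1,465,910,000 / 36,600,000 = 40.0522 PSU

40.05 PSU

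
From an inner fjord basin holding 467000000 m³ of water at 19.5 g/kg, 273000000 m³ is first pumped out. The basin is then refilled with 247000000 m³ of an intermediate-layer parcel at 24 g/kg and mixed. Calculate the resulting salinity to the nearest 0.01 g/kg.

22.02 g/kg

Remaining after removal: 194,000,000 m³ at 19.5 g/kg (salt = 3,783,000,000)
After addition: salt = 3,783,000,000 + 247,000,000×24 = 9,711,000,000; volume = 441,000,000 m³
S = 9,711,000,000 / 441,000,000 = 22.0204 g/kg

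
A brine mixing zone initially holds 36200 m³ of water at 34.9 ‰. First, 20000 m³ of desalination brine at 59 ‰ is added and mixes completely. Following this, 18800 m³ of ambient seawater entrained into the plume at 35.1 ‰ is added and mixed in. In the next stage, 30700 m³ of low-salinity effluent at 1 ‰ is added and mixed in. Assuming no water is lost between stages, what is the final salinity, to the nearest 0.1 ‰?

Conserving salt mass:
Initial salt = 36,200×34.9 = 1,263,380
After stage 1: salt = 1,263,380 + 20,000×59 = 2,443,380; volume = 56,200 m³; S = 43.477 ‰
After stage 2: salt = 2,443,380 + 18,800×35.1 = 3,103,260; volume = 75,000 m³; S = 41.377 ‰
After stage 3: salt = 3,103,260 + 30,700×1 = 3,133,960; volume = 105,700 m³
S = 3,133,960 / 105,700 = 29.6496 ‰

29.6 ‰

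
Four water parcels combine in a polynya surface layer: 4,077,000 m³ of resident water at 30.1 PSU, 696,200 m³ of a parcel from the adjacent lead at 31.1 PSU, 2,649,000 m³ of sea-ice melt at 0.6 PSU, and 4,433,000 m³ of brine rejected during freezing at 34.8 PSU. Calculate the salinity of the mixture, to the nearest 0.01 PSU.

25.32 PSU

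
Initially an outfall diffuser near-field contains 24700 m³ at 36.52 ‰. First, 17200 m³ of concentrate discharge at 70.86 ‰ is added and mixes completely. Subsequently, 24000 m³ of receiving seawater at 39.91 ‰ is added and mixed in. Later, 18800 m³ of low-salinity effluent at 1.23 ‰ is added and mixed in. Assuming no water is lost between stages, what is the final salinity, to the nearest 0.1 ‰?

36.6 ‰

Conserving salt mass:
Initial salt = 24,700×36.52 = 902,044
After stage 1: salt = 902,044 + 17,200×70.86 = 2,120,836; volume = 41,900 m³; S = 50.617 ‰
After stage 2: salt = 2,120,836 + 24,000×39.91 = 3,078,676; volume = 65,900 m³; S = 46.717 ‰
After stage 3: salt = 3,078,676 + 18,800×1.23 = 3,101,800; volume = 84,700 m³
S = 3,101,800 / 84,700 = 36.621 ‰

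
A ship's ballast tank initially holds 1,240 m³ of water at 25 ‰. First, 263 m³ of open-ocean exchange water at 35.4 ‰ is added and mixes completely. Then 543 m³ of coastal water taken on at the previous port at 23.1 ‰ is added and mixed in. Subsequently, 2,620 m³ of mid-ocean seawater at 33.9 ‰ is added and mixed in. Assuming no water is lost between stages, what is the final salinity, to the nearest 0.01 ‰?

Salt balance:
Initial salt = 1,240×25 = 31,000
After stage 1: salt = 31,000 + 263×35.4 = 40,310.2; volume = 1,503 m³; S = 26.82 ‰
After stage 2: salt = 40,310.2 + 543×23.1 = 52,853.5; volume = 2,046 m³; S = 25.833 ‰
After stage 3: salt = 52,853.5 + 2,620×33.9 = 141,671.5; volume = 4,666 m³
S = 141,671.5 / 4,666 = 30.3625 ‰

30.36 ‰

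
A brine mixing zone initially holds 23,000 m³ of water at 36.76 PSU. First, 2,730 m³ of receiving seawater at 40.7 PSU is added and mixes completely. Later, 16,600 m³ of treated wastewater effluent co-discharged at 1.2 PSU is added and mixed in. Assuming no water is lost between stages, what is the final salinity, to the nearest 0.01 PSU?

23.07 PSU

By conservation of dissolved salt,
Initial salt = 23,000×36.76 = 845,480
After stage 1: salt = 845,480 + 2,730×40.7 = 956,591; volume = 25,730 m³; S = 37.178 PSU
After stage 2: salt = 956,591 + 16,600×1.2 = 976,511; volume = 42,330 m³
S = 976,511 / 42,330 = 23.069 PSU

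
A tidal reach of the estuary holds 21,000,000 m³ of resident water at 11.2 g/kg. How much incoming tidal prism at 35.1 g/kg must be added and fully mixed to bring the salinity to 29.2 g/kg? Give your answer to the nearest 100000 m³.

64100000 m³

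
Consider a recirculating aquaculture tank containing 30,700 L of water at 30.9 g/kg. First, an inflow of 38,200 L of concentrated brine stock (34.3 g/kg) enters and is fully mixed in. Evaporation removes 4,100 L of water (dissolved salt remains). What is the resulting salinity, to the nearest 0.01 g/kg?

34.86 g/kg

After mixing: salt = 30,700×30.9 + 38,200×34.3 = 2,258,890; volume = 68,900 L
After evaporation: salt unchanged = 2,258,890; volume = 68,900 − 4,100 = 64,800 L
S = 2,258,890 / 64,800 = 34.8594 g/kg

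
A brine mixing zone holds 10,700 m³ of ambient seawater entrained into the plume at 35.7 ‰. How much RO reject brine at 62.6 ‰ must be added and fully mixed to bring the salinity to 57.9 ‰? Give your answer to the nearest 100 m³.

50500 m³

Salt balance: 10,700×35.7 + V×62.6 = (10,700+V)×57.9
381,990 + 62.6V = 619,530 + 57.9V
237,540 = 4.7V
V = 50,540.43 m³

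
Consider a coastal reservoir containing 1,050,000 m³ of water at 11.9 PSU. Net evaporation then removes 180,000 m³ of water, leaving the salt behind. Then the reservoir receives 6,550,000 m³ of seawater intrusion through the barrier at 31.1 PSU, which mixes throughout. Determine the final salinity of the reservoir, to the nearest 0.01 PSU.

After evaporation: salt = 1,050,000×11.9 = 12,495,000; volume = 1,050,000 − 180,000 = 870,000 m³
After mixing: salt = 12,495,000 + 6,550,000×31.1 = 216,200,000; volume = 870,000 + 6,550,000 = 7,420,000 m³
S = 216,200,000 / 7,420,000 = 29.1375 PSU

29.14 PSU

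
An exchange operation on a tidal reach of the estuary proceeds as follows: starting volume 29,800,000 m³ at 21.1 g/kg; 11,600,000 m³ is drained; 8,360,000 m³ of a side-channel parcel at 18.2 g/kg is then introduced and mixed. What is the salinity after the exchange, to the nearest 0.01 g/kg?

20.19 g/kg

Remaining after removal: 18,200,000 m³ at 21.1 g/kg (salt = 384,020,000)
After addition: salt = 384,020,000 + 8,360,000×18.2 = 536,172,000; volume = 26,560,000 m³
S = 536,172,000 / 26,560,000 = 20.1872 g/kg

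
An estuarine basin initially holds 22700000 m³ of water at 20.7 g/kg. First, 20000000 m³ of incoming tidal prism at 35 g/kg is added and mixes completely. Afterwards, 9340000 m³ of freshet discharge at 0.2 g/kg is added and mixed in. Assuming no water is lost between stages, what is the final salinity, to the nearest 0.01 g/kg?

By conservation of dissolved salt,
Initial salt = 22,700,000×20.7 = 469,890,000
After stage 1: salt = 469,890,000 + 20,000,000×35 = 1,169,890,000; volume = 42,700,000 m³; S = 27.398 g/kg
After stage 2: salt = 1,169,890,000 + 9,340,000×0.2 = 1,171,758,000; volume = 52,040,000 m³
S = 1,171,758,000 / 52,040,000 = 22.5165 g/kg

22.52 g/kg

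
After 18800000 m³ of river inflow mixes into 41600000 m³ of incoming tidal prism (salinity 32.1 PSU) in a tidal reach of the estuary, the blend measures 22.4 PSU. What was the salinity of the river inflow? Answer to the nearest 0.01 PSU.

0.94 PSU

Salt balance: 41,600,000×32.1 + 18,800,000×S = 60,400,000×22.4
1,335,360,000 + 18,800,000·S = 1,352,960,000
S = (1,352,960,000 − 1,335,360,000) / 18,800,000 = 0.9362 PSU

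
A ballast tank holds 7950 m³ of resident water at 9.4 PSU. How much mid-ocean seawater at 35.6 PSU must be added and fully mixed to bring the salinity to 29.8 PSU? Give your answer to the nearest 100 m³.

28000 m³

Salt balance: 7,950×9.4 + V×35.6 = (7,950+V)×29.8
74,730 + 35.6V = 236,910 + 29.8V
162,180 = 5.8V
V = 27,962.07 m³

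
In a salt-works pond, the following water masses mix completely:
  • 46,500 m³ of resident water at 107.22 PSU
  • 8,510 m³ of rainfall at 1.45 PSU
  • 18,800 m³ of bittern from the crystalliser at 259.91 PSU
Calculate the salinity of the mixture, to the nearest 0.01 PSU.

133.92 PSU

Conserving salt mass:
salt = 46,500×107.22 + 8,510×1.45 + 18,800×259.91 = 4,985,730 + 12,339.5 + 4,886,308 = 9,884,377.5
volume = 46,500 + 8,510 + 18,800 = 73,810 m³
S = 9,884,377.5 / 73,810 = 133.9165 PSU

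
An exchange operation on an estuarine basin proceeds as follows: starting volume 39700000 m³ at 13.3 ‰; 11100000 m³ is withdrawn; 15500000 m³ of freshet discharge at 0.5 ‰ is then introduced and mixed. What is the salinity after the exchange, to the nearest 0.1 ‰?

8.8 ‰

Remaining after removal: 28,600,000 m³ at 13.3 ‰ (salt = 380,380,000)
After addition: salt = 380,380,000 + 15,500,000×0.5 = 388,130,000; volume = 44,100,000 m³
S = 388,130,000 / 44,100,000 = 8.8011 ‰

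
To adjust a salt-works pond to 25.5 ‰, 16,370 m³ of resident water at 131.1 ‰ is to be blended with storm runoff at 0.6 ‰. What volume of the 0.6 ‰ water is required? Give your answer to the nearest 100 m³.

69400 m³

Salt balance: 16,370×131.1 + V×0.6 = (16,370+V)×25.5
2,146,107 + 0.6V = 417,435 + 25.5V
1,728,672 = 24.9V
V = 69,424.58 m³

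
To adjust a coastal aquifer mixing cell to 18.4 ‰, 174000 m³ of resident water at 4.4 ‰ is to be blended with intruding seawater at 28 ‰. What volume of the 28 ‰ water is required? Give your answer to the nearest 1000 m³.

254000 m³

Salt balance: 174,000×4.4 + V×28 = (174,000+V)×18.4
765,600 + 28V = 3,201,600 + 18.4V
2,436,000 = 9.6V
V = 253,750 m³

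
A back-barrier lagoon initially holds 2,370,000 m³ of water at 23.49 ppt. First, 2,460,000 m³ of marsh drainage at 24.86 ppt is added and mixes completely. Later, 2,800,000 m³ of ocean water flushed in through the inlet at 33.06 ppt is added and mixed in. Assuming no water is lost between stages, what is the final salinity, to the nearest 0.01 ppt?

27.44 ppt

Weighted by volume,
Initial salt = 2,370,000×23.49 = 55,671,300
After stage 1: salt = 55,671,300 + 2,460,000×24.86 = 116,826,900; volume = 4,830,000 m³; S = 24.188 ppt
After stage 2: salt = 116,826,900 + 2,800,000×33.06 = 209,394,900; volume = 7,630,000 m³
S = 209,394,900 / 7,630,000 = 27.4436 ppt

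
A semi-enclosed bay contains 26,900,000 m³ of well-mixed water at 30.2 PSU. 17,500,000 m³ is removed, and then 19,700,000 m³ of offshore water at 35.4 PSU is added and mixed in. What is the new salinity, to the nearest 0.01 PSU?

Remaining after removal: 9,400,000 m³ at 30.2 PSU (salt = 283,880,000)
After addition: salt = 283,880,000 + 19,700,000×35.4 = 981,260,000; volume = 29,100,000 m³
S = 981,260,000 / 29,100,000 = 33.7203 PSU

33.72 PSU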